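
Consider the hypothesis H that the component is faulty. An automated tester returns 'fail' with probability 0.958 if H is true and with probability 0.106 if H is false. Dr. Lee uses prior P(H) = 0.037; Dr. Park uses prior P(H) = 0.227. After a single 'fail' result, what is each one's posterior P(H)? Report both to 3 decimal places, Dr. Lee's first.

P('+'|H) = 0.958, P('+'|¬H) = 0.106.
Dr. Lee: numerator 0.958·0.037 = 0.035446; evidence = 0.035446+0.106·0.963 = 0.13752; posterior = 0.258.
Dr. Park: numerator 0.958·0.227 = 0.21747; evidence = 0.21747+0.106·0.773 = 0.29940; posterior = 0.726.

Dr. Lee: 0.258; Dr. Park: 0.726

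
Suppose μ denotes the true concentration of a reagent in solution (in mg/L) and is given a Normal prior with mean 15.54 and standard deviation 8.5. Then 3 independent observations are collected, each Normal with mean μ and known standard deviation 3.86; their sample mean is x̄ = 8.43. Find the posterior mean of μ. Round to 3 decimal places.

Posterior mean ≈ 8.887

With known σ, the Normal prior is conjugate. Weight on the data is w = (n/σ²)/(n/σ² + 1/τ₀²) = 0.201348/(0.201348+0.0138408) = 0.93568.
Posterior mean = w·x̄ + (1−w)·μ₀ = 0.93568·8.43 + 0.064320·15.54 = 8.887.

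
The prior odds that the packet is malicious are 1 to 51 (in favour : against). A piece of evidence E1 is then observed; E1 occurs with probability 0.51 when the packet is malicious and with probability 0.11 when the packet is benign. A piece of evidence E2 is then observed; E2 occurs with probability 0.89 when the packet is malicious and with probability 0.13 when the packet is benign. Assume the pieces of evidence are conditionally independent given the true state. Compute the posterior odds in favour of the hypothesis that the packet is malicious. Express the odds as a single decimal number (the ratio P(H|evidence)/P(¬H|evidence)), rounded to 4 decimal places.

Posterior odds ≈ 0.6224

Prior odds = 1/51 = 0.019608.
Likelihood ratio for E1 = 0.51/0.11 = 4.6364.
Likelihood ratio for E2 = 0.89/0.13 = 6.8462.
Posterior odds = prior odds × LR₁ × LR₂ = 0.62238.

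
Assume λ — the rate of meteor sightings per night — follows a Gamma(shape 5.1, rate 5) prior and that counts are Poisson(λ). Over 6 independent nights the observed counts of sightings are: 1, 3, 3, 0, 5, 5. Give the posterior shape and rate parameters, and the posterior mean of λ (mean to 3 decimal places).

Posterior: Gamma(shape=22.1, rate=11); mean ≈ 2.009

The Poisson likelihood adds the total count to the shape and the number of exposure periods to the rate. Here ∑xᵢ = 17 and n = 6, so shape 5.1→22.1 and rate 5→11.
E[λ | data] = 22.1/11 = 2.009.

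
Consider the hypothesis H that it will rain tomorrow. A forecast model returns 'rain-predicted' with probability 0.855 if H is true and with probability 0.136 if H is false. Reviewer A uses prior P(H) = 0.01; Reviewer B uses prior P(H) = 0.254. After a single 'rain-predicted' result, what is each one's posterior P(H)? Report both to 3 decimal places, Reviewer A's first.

P('+'|H) = 0.855, P('+'|¬H) = 0.136.
Reviewer A: numerator 0.855·0.01 = 0.0085500; evidence = 0.0085500+0.136·0.99 = 0.14319; posterior = 0.060.
Reviewer B: numerator 0.855·0.254 = 0.21717; evidence = 0.21717+0.136·0.746 = 0.31863; posterior = 0.682.

Reviewer A: 0.060; Reviewer B: 0.682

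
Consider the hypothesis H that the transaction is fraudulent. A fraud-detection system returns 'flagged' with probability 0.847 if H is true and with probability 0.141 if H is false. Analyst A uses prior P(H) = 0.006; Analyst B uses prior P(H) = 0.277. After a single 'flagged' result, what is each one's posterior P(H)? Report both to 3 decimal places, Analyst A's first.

Analyst A: 0.035; Analyst B: 0.697

The likelihood ratio for a 'flagged' result is 0.847/0.141 = 6.0071.
Analyst A: prior odds 0.006/0.994 = 0.0060362; posterior odds 0.036260; posterior probability 0.035.
Analyst B: prior odds 0.277/0.723 = 0.38313; posterior odds 2.3015; posterior probability 0.697.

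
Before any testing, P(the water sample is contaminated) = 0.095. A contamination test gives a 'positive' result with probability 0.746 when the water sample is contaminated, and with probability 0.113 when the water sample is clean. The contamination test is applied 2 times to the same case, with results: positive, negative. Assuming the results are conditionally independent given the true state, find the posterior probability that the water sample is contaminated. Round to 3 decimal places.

Posterior P(H) ≈ 0.166

Let H be the event that the water sample is contaminated; start with P(H) = 0.095. P('positive'|H) = 0.746, P('positive'|¬H) = 0.113.
Update on result 1 ('positive'): P(H) ← 0.746·0.0950 / (0.746·0.0950 + 0.113·0.9050) = 0.070870/0.17314 = 0.4093.
Update on result 2 ('negative'): P(H) ← 0.254·0.4093 / (0.254·0.4093 + 0.887·0.5907) = 0.10397/0.62789 = 0.1656.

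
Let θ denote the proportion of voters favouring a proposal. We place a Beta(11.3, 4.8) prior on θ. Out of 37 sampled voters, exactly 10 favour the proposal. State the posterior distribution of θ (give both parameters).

Posterior: Beta(21.3, 31.8)

Observing 10 successes and 27 failures updates Beta(11.3, 4.8) by adding the success and failure counts to the two shape parameters: α = 11.3+10 = 21.3, β = 4.8+27 = 31.8.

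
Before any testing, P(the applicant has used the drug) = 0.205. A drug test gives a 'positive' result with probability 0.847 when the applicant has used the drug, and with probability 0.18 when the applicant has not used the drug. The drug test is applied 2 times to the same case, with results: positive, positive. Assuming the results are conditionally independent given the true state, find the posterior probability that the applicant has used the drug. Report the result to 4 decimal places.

With H the event that the applicant has used the drug, the joint likelihood of the observed sequence is P(data|H) = 0.847·0.847 = 0.71741 and P(data|¬H) = 0.18·0.18 = 0.032400.
Bayes: P(H|data) = 0.205·0.71741 / (0.205·0.71741 + 0.795·0.032400) = 0.14707/0.17283 = 0.8510.

Posterior P(H) ≈ 0.8510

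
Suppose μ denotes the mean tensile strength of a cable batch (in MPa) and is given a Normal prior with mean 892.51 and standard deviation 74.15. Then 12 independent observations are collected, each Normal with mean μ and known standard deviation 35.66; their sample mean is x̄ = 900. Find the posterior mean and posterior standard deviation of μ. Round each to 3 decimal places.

Prior precision 1/τ₀² = 1/74.15² = 0.00018188; data precision n/σ² = 12/35.66² = 0.00943667.
Posterior precision = 0.00018188 + 0.00943667 = 0.00961854, giving posterior SD = 1/√0.00961854 = 10.196.
Posterior mean = (0.00018188·892.51 + 0.00943667·900) / 0.00961854 = 899.858.

Posterior mean ≈ 899.858; posterior SD ≈ 10.196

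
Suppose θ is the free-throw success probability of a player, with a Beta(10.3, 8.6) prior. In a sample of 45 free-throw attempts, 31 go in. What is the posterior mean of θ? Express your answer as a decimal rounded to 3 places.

Posterior mean ≈ 0.646

The binomial likelihood is conjugate to the Beta prior: with 31 successes and 14 failures, the posterior is Beta(10.3+31, 8.6+14) = Beta(41.3, 22.6).
E[θ | data] = 41.3/(41.3+22.6) = 0.646.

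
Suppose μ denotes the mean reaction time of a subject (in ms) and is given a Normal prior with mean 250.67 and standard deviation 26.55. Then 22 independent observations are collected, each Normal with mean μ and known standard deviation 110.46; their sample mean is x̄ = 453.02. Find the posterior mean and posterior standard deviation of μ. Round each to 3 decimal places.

With known σ, the Normal prior is conjugate. Weight on the data is w = (n/σ²)/(n/σ² + 1/τ₀²) = 0.00180307/(0.00180307+0.00141864) = 0.55966.
Posterior mean = w·x̄ + (1−w)·μ₀ = 0.55966·453.02 + 0.44034·250.67 = 363.918. Posterior variance = 1/(0.00180307+0.00141864) = 310.395, so SD = 17.618.

Posterior mean ≈ 363.918; posterior SD ≈ 17.618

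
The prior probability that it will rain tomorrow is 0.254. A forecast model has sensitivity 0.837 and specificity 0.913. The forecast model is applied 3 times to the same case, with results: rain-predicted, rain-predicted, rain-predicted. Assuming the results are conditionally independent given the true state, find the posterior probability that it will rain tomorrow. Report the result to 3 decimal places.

With H the event that it will rain tomorrow, the joint likelihood of the observed sequence is P(data|H) = 0.837·0.837·0.837 = 0.58638 and P(data|¬H) = 0.087·0.087·0.087 = 0.00065850.
Bayes: P(H|data) = 0.254·0.58638 / (0.254·0.58638 + 0.746·0.00065850) = 0.14894/0.14943 = 0.9967.

Posterior P(H) ≈ 0.997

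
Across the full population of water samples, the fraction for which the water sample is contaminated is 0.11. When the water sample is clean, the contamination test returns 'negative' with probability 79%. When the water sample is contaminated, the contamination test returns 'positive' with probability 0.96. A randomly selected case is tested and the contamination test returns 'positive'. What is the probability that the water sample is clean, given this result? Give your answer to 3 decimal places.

Let H be the event that the water sample is contaminated. P(H) = 0.11, so P(¬H) = 0.89. With E the 'positive' result, P(E|H) = 0.96 and P(E|¬H) = 0.21.
P(E) = 0.96·0.11 + 0.21·0.89 = 0.10560 + 0.18690 = 0.29250.
By Bayes' theorem, P(H|E) = 0.10560 / 0.29250 = 0.361. Hence P(¬H|E) = 1 − 0.361 = 0.639.

P(¬H | E) ≈ 0.639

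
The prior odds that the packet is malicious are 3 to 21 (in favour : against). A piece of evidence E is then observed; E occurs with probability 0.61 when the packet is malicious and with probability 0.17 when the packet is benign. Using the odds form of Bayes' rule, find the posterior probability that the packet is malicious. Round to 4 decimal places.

Prior odds = 3/21 = 0.14286.
Likelihood ratio for E = 0.61/0.17 = 3.5882.
Posterior odds = prior odds × LR = 0.51261.
Posterior probability = odds/(1+odds) = 0.51261/1.5126 = 0.3389.

Posterior probability ≈ 0.3389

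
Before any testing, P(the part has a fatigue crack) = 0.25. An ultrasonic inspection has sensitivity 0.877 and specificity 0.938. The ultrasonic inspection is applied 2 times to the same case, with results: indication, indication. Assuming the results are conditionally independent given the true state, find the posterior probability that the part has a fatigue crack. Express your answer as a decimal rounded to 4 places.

Posterior P(H) ≈ 0.9852

With H the event that the part has a fatigue crack, the joint likelihood of the observed sequence is P(data|H) = 0.877·0.877 = 0.76913 and P(data|¬H) = 0.062·0.062 = 0.0038440.
Bayes: P(H|data) = 0.25·0.76913 / (0.25·0.76913 + 0.75·0.0038440) = 0.19228/0.19517 = 0.9852.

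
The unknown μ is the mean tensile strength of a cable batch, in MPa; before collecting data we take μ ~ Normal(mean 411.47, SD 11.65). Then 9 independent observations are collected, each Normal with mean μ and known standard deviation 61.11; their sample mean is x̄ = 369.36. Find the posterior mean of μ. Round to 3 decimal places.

With known σ, the Normal prior is conjugate. Weight on the data is w = (n/σ²)/(n/σ² + 1/τ₀²) = 0.00241000/(0.00241000+0.00736798) = 0.24647.
Posterior mean = w·x̄ + (1−w)·μ₀ = 0.24647·369.36 + 0.75353·411.47 = 401.091.

Posterior mean ≈ 401.091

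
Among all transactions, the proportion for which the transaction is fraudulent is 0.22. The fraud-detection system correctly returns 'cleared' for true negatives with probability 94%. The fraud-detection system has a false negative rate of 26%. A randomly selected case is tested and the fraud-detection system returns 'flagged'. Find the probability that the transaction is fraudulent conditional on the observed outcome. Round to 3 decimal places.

Let H be the event that the transaction is fraudulent. P(H) = 0.22, so P(¬H) = 0.78. With E the 'flagged' result, P(E|H) = 0.74 and P(E|¬H) = 0.06.
P(E) = 0.74·0.22 + 0.06·0.78 = 0.16280 + 0.046800 = 0.20960.
By Bayes' theorem, P(H|E) = 0.16280 / 0.20960 = 0.777.

P(H | E) ≈ 0.777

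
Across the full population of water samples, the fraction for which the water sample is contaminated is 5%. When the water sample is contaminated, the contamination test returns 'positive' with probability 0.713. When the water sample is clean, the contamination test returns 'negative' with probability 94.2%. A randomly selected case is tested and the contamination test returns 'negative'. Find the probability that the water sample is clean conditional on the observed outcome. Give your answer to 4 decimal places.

Write H for 'the water sample is contaminated'. Prior odds H:¬H = 0.05/0.95 = 0.052632. For the 'negative' outcome, the likelihood ratio is 0.287/0.942 = 0.30467.
Posterior odds = 0.052632 × 0.30467 = 0.016035, so P(H|E) = 0.016035/(1+0.016035) = 0.0158. Then P(¬H|E) = 1 − 0.0158 = 0.9842.

P(¬H | E) ≈ 0.9842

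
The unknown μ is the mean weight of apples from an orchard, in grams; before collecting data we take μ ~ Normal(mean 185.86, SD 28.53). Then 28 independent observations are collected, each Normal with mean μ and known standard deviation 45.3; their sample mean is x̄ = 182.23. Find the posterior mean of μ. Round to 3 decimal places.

Posterior mean ≈ 182.530

Prior precision 1/τ₀² = 1/28.53² = 0.00122856; data precision n/σ² = 28/45.3² = 0.0136446.
Posterior precision = 0.00122856 + 0.0136446 = 0.0148732.
Posterior mean = (0.00122856·185.86 + 0.0136446·182.23) / 0.0148732 = 182.530.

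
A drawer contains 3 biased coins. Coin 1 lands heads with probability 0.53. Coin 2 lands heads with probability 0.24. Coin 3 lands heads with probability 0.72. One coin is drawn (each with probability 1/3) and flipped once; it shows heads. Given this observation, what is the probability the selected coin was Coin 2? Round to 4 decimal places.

Posterior probability ≈ 0.1611

Tabulate prior·likelihood by source: [1] prior 0.333333, lik 0.53, product 0.1767; [2] prior 0.333333, lik 0.24, product 0.08000; [3] prior 0.333333, lik 0.72, product 0.2400.
Normalizing constant = 0.49667; the posterior for Coin 2 is its product over the sum, 0.08000/0.49667 = 0.1611.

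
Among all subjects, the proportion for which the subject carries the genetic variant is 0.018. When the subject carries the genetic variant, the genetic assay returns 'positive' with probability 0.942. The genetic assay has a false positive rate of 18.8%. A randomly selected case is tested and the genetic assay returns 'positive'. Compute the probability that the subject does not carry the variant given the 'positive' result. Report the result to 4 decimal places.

P(¬H | E) ≈ 0.9159

Write H for 'the subject carries the genetic variant'. Prior odds H:¬H = 0.018/0.982 = 0.018330. For the 'positive' outcome, the likelihood ratio is 0.942/0.188 = 5.0106.
Posterior odds = 0.018330 × 5.0106 = 0.091845, so P(H|E) = 0.091845/(1+0.091845) = 0.0841. Then P(¬H|E) = 1 − 0.0841 = 0.9159.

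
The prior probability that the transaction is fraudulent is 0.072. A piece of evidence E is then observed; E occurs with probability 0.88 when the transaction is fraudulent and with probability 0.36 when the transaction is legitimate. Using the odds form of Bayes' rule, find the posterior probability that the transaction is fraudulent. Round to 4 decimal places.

Posterior probability ≈ 0.1594

Prior odds = 0.072/(1−0.072) = 0.077586.
Likelihood ratio for E = 0.88/0.36 = 2.4444.
Posterior odds = prior odds × LR = 0.18966.
Posterior probability = odds/(1+odds) = 0.18966/1.1897 = 0.1594.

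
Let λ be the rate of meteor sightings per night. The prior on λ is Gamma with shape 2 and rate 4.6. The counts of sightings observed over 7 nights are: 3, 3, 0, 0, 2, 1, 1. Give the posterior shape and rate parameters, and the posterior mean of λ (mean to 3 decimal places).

The Poisson likelihood adds the total count to the shape and the number of exposure periods to the rate. Here ∑xᵢ = 10 and n = 7, so shape 2→12 and rate 4.6→11.6.
Posterior mean = shape/rate = 12/11.6 = 1.034.

Posterior: Gamma(shape=12, rate=11.6); mean ≈ 1.034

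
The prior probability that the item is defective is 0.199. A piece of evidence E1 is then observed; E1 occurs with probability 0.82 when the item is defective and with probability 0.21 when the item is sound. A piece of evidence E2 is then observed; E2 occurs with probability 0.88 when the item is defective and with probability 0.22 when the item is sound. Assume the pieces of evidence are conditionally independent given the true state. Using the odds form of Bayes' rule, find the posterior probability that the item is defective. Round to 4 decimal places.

Posterior probability ≈ 0.7951

Prior odds = 0.199/(1−0.199) = 0.24844. In log-odds, ln(0.24844) = -1.3926.
Add log likelihood ratios: ln(3.9048) + ln(4.0000) = 2.7485.
Posterior log-odds = 1.3559, so posterior odds = exp(1.3559) = 3.8804. Converting, P(H|E) = 3.8804/4.8804 = 0.7951.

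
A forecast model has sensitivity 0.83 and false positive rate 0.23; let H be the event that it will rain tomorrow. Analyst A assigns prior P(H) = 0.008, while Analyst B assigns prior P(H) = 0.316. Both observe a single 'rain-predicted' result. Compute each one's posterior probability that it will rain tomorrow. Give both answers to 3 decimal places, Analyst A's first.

Analyst A: 0.028; Analyst B: 0.625

P('+'|H) = 0.83, P('+'|¬H) = 0.23.
Analyst A: numerator 0.83·0.008 = 0.0066400; evidence = 0.0066400+0.23·0.992 = 0.23480; posterior = 0.028.
Analyst B: numerator 0.83·0.316 = 0.26228; evidence = 0.26228+0.23·0.684 = 0.41960; posterior = 0.625.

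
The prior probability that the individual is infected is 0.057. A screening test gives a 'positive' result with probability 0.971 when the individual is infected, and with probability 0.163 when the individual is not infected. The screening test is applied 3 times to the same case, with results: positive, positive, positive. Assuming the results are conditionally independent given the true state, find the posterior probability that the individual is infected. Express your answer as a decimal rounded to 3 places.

With H the event that the individual is infected, the joint likelihood of the observed sequence is P(data|H) = 0.971·0.971·0.971 = 0.91550 and P(data|¬H) = 0.163·0.163·0.163 = 0.0043307.
Bayes: P(H|data) = 0.057·0.91550 / (0.057·0.91550 + 0.943·0.0043307) = 0.052183/0.056267 = 0.9274.

Posterior P(H) ≈ 0.927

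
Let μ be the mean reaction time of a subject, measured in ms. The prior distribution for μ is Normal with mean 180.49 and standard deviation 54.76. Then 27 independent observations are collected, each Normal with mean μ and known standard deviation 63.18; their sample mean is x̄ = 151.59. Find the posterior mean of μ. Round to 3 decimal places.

Prior precision 1/τ₀² = 1/54.76² = 0.00033348; data precision n/σ² = 27/63.18² = 0.00676401.
Posterior precision = 0.00033348 + 0.00676401 = 0.00709750.
Posterior mean = (0.00033348·180.49 + 0.00676401·151.59) / 0.00709750 = 152.948.

Posterior mean ≈ 152.948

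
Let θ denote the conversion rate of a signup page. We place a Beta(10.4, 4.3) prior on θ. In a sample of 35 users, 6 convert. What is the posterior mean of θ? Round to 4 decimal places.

Posterior mean ≈ 0.3300

The binomial likelihood is conjugate to the Beta prior: with 6 successes and 29 failures, the posterior is Beta(10.4+6, 4.3+29) = Beta(16.4, 33.3).
E[θ | data] = 16.4/(16.4+33.3) = 0.3300.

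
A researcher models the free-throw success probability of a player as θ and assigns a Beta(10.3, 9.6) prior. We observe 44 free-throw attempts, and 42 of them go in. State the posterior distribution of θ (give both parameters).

Posterior: Beta(52.3, 11.6)

The binomial likelihood is conjugate to the Beta prior: with 42 successes and 2 failures, the posterior is Beta(10.3+42, 9.6+2) = Beta(52.3, 11.6).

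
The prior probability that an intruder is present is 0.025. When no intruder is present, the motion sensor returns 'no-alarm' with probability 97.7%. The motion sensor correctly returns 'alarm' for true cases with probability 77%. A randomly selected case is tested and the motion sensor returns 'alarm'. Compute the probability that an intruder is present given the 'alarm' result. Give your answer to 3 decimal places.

P(H | E) ≈ 0.462

Let H be the event that an intruder is present. P(H) = 0.025, so P(¬H) = 0.975. With E the 'alarm' result, P(E|H) = 0.77 and P(E|¬H) = 0.023.
P(E) = 0.77·0.025 + 0.023·0.975 = 0.019250 + 0.022425 = 0.041675.
By Bayes' theorem, P(H|E) = 0.019250 / 0.041675 = 0.462.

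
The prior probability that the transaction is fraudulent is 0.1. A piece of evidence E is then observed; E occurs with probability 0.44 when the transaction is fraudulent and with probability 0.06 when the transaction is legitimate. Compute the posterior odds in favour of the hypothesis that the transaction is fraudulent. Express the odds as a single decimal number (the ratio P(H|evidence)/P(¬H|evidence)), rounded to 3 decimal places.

Prior odds = 0.1/(1−0.1) = 0.11111.
Likelihood ratio for E = 0.44/0.06 = 7.3333.
Posterior odds = prior odds × LR = 0.81481.

Posterior odds ≈ 0.815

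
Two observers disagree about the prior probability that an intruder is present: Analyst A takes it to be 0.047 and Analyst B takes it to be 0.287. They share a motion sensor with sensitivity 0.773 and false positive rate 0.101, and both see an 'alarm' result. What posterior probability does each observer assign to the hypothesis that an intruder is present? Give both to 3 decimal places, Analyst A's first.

The likelihood ratio for an 'alarm' result is 0.773/0.101 = 7.6535.
Analyst A: prior odds 0.047/0.953 = 0.049318; posterior odds 0.37745; posterior probability 0.274.
Analyst B: prior odds 0.287/0.713 = 0.40252; posterior odds 3.0807; posterior probability 0.755.

Analyst A: 0.274; Analyst B: 0.755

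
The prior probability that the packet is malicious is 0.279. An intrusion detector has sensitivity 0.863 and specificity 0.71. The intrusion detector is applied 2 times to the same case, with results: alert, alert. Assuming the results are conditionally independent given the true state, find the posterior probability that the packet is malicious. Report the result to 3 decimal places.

Posterior P(H) ≈ 0.774

With H the event that the packet is malicious, the joint likelihood of the observed sequence is P(data|H) = 0.863·0.863 = 0.74477 and P(data|¬H) = 0.29·0.29 = 0.084100.
Bayes: P(H|data) = 0.279·0.74477 / (0.279·0.74477 + 0.721·0.084100) = 0.20779/0.26843 = 0.7741.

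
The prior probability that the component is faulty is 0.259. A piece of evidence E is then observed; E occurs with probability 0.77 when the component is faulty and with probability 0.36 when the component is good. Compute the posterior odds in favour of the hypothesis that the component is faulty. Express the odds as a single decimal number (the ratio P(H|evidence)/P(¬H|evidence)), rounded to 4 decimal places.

Prior odds = 0.259/(1−0.259) = 0.34953. In log-odds, ln(0.34953) = -1.0512.
Add log likelihood ratio: ln(2.1389) = 0.76029.
Posterior log-odds = -0.29089, so posterior odds = exp(-0.29089) = 0.74760.

Posterior odds ≈ 0.7476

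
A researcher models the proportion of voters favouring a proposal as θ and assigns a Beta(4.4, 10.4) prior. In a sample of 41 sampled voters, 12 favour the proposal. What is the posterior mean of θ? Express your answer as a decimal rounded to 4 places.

Posterior mean ≈ 0.2939

Observing 12 successes and 29 failures updates Beta(4.4, 10.4) by adding the success and failure counts to the two shape parameters: α = 4.4+12 = 16.4, β = 10.4+29 = 39.4.
E[θ | data] = 16.4/(16.4+39.4) = 0.2939.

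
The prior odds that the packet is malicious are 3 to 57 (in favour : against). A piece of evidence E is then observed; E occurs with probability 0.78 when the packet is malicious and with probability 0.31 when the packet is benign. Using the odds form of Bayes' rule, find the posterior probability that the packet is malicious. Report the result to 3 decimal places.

Posterior probability ≈ 0.117

Prior odds = 3/57 = 0.052632.
Likelihood ratio for E = 0.78/0.31 = 2.5161.
Posterior odds = prior odds × LR = 0.13243.
Posterior probability = odds/(1+odds) = 0.13243/1.1324 = 0.117.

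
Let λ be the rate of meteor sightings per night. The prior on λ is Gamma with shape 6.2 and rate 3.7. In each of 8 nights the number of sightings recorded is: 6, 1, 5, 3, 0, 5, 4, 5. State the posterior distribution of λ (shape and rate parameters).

The Poisson likelihood adds the total count to the shape and the number of exposure periods to the rate. Here ∑xᵢ = 29 and n = 8, so shape 6.2→35.2 and rate 3.7→11.7.

Posterior: Gamma(shape=35.2, rate=11.7)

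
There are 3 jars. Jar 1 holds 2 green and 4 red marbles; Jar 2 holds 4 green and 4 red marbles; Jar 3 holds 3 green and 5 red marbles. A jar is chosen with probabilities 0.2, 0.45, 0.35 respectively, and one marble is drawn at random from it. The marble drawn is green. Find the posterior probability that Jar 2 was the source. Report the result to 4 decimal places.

Tabulate prior·likelihood by source: [1] prior 0.2, lik 0.3333, product 0.06667; [2] prior 0.45, lik 0.5, product 0.2250; [3] prior 0.35, lik 0.375, product 0.1312.
Normalizing constant = 0.42292; the posterior for Jar 2 is its product over the sum, 0.2250/0.42292 = 0.5320.

Posterior probability ≈ 0.5320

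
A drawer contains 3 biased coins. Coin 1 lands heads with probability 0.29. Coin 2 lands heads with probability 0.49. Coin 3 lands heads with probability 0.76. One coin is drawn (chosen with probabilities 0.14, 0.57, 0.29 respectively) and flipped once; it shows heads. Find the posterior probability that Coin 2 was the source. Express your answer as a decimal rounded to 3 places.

Posterior probability ≈ 0.517

P(heads|C1) = 0.29; P(heads|C2) = 0.49; P(heads|C3) = 0.76.
Prior × likelihood for each source: 0.14·0.29=0.04060, 0.57·0.49=0.2793, 0.29·0.76=0.2204. Summing gives P(heads) = 0.54030.
P(Coin 2 | heads) = 0.2793 / 0.54030 = 0.517.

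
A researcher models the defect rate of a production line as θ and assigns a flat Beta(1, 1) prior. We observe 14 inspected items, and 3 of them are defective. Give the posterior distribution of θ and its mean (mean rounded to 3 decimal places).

Posterior: Beta(4, 12); mean ≈ 0.250

The binomial likelihood is conjugate to the Beta prior: with 3 successes and 11 failures, the posterior is Beta(1+3, 1+11) = Beta(4, 12).
E[θ | data] = 4/(4+12) = 0.250.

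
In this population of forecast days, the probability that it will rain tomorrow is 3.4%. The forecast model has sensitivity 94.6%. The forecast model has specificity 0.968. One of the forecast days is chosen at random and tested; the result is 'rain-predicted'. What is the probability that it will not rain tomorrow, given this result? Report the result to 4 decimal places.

P(¬H | E) ≈ 0.4901

Write H for 'it will rain tomorrow'. Prior odds H:¬H = 0.034/0.966 = 0.035197. For the 'rain-predicted' outcome, the likelihood ratio is 0.946/0.032 = 29.562.
Posterior odds = 0.035197 × 29.562 = 1.0405, so P(H|E) = 1.0405/(1+1.0405) = 0.5099. Then P(¬H|E) = 1 − 0.5099 = 0.4901.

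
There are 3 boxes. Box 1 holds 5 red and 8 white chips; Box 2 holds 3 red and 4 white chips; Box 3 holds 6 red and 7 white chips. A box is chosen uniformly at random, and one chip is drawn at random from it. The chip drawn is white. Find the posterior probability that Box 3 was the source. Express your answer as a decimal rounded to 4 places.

Tabulate prior·likelihood by source: [1] prior 0.333333, lik 0.6154, product 0.2051; [2] prior 0.333333, lik 0.5714, product 0.1905; [3] prior 0.333333, lik 0.5385, product 0.1795.
Normalizing constant = 0.57509; the posterior for Box 3 is its product over the sum, 0.1795/0.57509 = 0.3121.

Posterior probability ≈ 0.3121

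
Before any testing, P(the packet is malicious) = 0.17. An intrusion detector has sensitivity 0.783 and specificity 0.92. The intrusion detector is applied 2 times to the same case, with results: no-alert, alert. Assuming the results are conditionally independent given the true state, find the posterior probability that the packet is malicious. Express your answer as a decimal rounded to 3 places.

Let H be the event that the packet is malicious; start with P(H) = 0.17. P('alert'|H) = 0.783, P('alert'|¬H) = 0.08.
Update on result 1 ('no-alert'): P(H) ← 0.217·0.1700 / (0.217·0.1700 + 0.92·0.8300) = 0.036890/0.80049 = 0.0461.
Update on result 2 ('alert'): P(H) ← 0.783·0.0461 / (0.783·0.0461 + 0.08·0.9539) = 0.036084/0.11240 = 0.3210.

Posterior P(H) ≈ 0.321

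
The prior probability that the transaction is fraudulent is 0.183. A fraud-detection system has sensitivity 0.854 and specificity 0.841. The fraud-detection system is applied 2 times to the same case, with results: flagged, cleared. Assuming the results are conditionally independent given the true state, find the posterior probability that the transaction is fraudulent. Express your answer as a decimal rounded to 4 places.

Let H be the event that the transaction is fraudulent; start with P(H) = 0.183. P('flagged'|H) = 0.854, P('flagged'|¬H) = 0.159.
Update on result 1 ('flagged'): P(H) ← 0.854·0.1830 / (0.854·0.1830 + 0.159·0.8170) = 0.15628/0.28619 = 0.5461.
Update on result 2 ('cleared'): P(H) ← 0.146·0.5461 / (0.146·0.5461 + 0.841·0.4539) = 0.079729/0.46147 = 0.1728.

Posterior P(H) ≈ 0.1728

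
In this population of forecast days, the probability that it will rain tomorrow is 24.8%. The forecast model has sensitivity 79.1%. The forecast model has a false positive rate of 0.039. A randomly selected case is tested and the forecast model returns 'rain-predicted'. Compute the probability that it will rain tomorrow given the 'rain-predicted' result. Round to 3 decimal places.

Write H for 'it will rain tomorrow'. Prior odds H:¬H = 0.248/0.752 = 0.32979. For the 'rain-predicted' outcome, the likelihood ratio is 0.791/0.039 = 20.282.
Posterior odds = 0.32979 × 20.282 = 6.6888, so P(H|E) = 6.6888/(1+6.6888) = 0.870.

P(H | E) ≈ 0.870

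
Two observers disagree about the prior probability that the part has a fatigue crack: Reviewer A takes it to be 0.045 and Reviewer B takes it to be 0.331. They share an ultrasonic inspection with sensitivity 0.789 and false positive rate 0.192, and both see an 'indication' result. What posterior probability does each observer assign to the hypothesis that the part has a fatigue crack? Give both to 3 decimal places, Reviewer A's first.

P('+'|H) = 0.789, P('+'|¬H) = 0.192.
Reviewer A: numerator 0.789·0.045 = 0.035505; evidence = 0.035505+0.192·0.955 = 0.21887; posterior = 0.162.
Reviewer B: numerator 0.789·0.331 = 0.26116; evidence = 0.26116+0.192·0.669 = 0.38961; posterior = 0.670.

Reviewer A: 0.162; Reviewer B: 0.670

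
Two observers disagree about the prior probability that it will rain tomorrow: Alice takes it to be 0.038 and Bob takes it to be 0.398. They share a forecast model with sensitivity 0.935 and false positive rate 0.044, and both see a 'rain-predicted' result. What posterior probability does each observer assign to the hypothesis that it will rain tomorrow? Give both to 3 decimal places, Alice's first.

Alice: 0.456; Bob: 0.934

The likelihood ratio for a 'rain-predicted' result is 0.935/0.044 = 21.250.
Alice: prior odds 0.038/0.962 = 0.039501; posterior odds 0.83940; posterior probability 0.456.
Bob: prior odds 0.398/0.602 = 0.66113; posterior odds 14.049; posterior probability 0.934.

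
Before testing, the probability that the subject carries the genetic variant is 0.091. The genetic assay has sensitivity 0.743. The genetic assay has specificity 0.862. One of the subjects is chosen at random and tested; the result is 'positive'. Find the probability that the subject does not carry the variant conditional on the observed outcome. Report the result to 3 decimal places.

P(¬H | E) ≈ 0.650

Write H for 'the subject carries the genetic variant'. Prior odds H:¬H = 0.091/0.909 = 0.10011. For the 'positive' outcome, the likelihood ratio is 0.743/0.138 = 5.3841.
Posterior odds = 0.10011 × 5.3841 = 0.53900, so P(H|E) = 0.53900/(1+0.53900) = 0.350. Then P(¬H|E) = 1 − 0.350 = 0.650.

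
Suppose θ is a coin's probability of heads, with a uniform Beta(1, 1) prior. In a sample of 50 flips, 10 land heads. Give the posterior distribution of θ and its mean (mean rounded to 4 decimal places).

Posterior: Beta(11, 41); mean ≈ 0.2115

The binomial likelihood is conjugate to the Beta prior: with 10 successes and 40 failures, the posterior is Beta(1+10, 1+40) = Beta(11, 41).
Posterior mean = α/(α+β) = 11/52 = 0.2115.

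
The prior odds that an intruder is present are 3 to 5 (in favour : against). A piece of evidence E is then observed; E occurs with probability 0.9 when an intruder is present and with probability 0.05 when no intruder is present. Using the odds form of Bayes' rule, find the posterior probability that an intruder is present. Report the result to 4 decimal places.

Prior odds = 3/5 = 0.60000. In log-odds, ln(0.60000) = -0.51083.
Add log likelihood ratio: ln(18.000) = 2.8904.
Posterior log-odds = 2.3795, so posterior odds = exp(2.3795) = 10.800. Converting, P(H|E) = 10.800/11.800 = 0.9153.

Posterior probability ≈ 0.9153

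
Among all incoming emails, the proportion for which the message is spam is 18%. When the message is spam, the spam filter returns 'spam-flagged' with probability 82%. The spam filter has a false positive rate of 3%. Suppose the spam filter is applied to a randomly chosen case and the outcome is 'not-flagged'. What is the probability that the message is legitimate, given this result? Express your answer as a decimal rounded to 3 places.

P(¬H | E) ≈ 0.961

Write H for 'the message is spam'. Prior odds H:¬H = 0.18/0.82 = 0.21951. For the 'not-flagged' outcome, the likelihood ratio is 0.18/0.97 = 0.18557.
Posterior odds = 0.21951 × 0.18557 = 0.040734, so P(H|E) = 0.040734/(1+0.040734) = 0.039. Then P(¬H|E) = 1 − 0.039 = 0.961.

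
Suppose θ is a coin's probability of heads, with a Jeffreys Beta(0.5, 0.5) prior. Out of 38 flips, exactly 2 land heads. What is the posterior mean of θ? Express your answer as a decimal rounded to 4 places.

Posterior mean ≈ 0.0641

The binomial likelihood is conjugate to the Beta prior: with 2 successes and 36 failures, the posterior is Beta(0.5+2, 0.5+36) = Beta(2.5, 36.5).
Posterior mean = α/(α+β) = 2.5/39 = 0.0641.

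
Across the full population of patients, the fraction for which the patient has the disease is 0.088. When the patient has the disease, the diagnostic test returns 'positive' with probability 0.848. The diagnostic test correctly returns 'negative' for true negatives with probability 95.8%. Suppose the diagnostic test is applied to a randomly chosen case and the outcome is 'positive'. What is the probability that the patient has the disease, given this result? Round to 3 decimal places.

P(H | E) ≈ 0.661

Let H be the event that the patient has the disease. P(H) = 0.088, so P(¬H) = 0.912. With E the 'positive' result, P(E|H) = 0.848 and P(E|¬H) = 0.042.
P(E) = 0.848·0.088 + 0.042·0.912 = 0.074624 + 0.038304 = 0.11293.
By Bayes' theorem, P(H|E) = 0.074624 / 0.11293 = 0.661.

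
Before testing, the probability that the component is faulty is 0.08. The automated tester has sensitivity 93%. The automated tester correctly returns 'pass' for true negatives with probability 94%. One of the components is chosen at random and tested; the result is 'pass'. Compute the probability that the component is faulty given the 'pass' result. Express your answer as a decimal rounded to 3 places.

P(H | E) ≈ 0.006

Write H for 'the component is faulty'. Prior odds H:¬H = 0.08/0.92 = 0.086957. For the 'pass' outcome, the likelihood ratio is 0.07/0.94 = 0.074468.
Posterior odds = 0.086957 × 0.074468 = 0.0064755, so P(H|E) = 0.0064755/(1+0.0064755) = 0.006.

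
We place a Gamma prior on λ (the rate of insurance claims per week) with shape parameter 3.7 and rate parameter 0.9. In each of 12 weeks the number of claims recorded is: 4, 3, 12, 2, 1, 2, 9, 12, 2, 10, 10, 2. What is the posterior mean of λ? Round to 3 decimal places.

Posterior mean ≈ 5.636

Total count ∑xᵢ = 69 over n = 12 weeks.
Gamma is conjugate to the Poisson likelihood: posterior is Gamma(shape = 3.7+69 = 72.7, rate = 0.9+12 = 12.9).
Posterior mean = shape/rate = 72.7/12.9 = 5.636.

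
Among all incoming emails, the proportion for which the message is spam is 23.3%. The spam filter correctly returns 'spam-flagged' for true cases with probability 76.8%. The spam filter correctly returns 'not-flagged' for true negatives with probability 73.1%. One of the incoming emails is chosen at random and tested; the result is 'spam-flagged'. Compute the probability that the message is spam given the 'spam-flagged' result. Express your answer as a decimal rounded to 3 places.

P(H | E) ≈ 0.464

Write H for 'the message is spam'. Prior odds H:¬H = 0.233/0.767 = 0.30378. For the 'spam-flagged' outcome, the likelihood ratio is 0.768/0.269 = 2.8550.
Posterior odds = 0.30378 × 2.8550 = 0.86730, so P(H|E) = 0.86730/(1+0.86730) = 0.464.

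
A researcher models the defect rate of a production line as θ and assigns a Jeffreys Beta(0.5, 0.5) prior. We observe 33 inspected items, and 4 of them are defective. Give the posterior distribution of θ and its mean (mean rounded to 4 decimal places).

Posterior: Beta(4.5, 29.5); mean ≈ 0.1324

The binomial likelihood is conjugate to the Beta prior: with 4 successes and 29 failures, the posterior is Beta(0.5+4, 0.5+29) = Beta(4.5, 29.5).
E[θ | data] = 4.5/(4.5+29.5) = 0.1324.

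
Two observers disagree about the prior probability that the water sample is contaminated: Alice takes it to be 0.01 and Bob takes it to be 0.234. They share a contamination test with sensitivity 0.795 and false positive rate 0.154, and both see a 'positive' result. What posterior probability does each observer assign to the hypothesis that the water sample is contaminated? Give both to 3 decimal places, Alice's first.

Alice: 0.050; Bob: 0.612

P('+'|H) = 0.795, P('+'|¬H) = 0.154.
Alice: numerator 0.795·0.01 = 0.0079500; evidence = 0.0079500+0.154·0.99 = 0.16041; posterior = 0.050.
Bob: numerator 0.795·0.234 = 0.18603; evidence = 0.18603+0.154·0.766 = 0.30399; posterior = 0.612.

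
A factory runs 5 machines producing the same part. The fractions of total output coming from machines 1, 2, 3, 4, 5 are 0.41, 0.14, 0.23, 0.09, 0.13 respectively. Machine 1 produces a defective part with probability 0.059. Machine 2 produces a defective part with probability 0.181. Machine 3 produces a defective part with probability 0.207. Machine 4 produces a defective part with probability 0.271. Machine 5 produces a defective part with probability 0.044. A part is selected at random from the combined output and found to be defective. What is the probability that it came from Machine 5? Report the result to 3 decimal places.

Posterior probability ≈ 0.045

P(defective|M1) = 0.059; P(defective|M2) = 0.181; P(defective|M3) = 0.207; P(defective|M4) = 0.271; P(defective|M5) = 0.044.
Prior × likelihood for each source: 0.41·0.059=0.02419, 0.14·0.181=0.02534, 0.23·0.207=0.04761, 0.09·0.271=0.02439, 0.13·0.044=0.005720. Summing gives P(defective) = 0.12725.
P(Machine 5 | defective) = 0.005720 / 0.12725 = 0.045.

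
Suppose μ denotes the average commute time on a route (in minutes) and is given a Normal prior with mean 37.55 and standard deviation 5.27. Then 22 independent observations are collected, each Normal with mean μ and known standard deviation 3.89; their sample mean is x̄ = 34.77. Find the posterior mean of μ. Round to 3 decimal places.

Prior precision 1/τ₀² = 1/5.27² = 0.0360063; data precision n/σ² = 22/3.89² = 1.45386.
Posterior precision = 0.0360063 + 1.45386 = 1.48987.
Posterior mean = (0.0360063·37.55 + 1.45386·34.77) / 1.48987 = 34.837.

Posterior mean ≈ 34.837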